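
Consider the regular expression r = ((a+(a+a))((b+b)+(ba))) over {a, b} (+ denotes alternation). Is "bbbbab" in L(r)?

No split of bbbbab into u·v has (a+(a+a)) matching u and ((b+b)+(ba)) matching v.

no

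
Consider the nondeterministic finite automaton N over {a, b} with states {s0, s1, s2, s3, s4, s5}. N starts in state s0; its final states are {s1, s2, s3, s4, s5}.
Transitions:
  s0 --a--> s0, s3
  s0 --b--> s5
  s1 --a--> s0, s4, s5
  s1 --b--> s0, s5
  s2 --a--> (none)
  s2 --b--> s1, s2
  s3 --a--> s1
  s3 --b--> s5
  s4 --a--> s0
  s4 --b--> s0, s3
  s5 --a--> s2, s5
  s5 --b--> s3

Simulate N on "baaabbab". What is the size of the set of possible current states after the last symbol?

5

Start: {s0}
read b: {s5}
read a: {s2, s5}
read a: {s2, s5}
read a: {s2, s5}
read b: {s1, s2, s3}
read b: {s0, s1, s2, s5}
read a: {s0, s2, s3, s4, s5}
read b: {s0, s1, s2, s3, s5}
Final reachable set {s0, s1, s2, s3, s5} has 5 states.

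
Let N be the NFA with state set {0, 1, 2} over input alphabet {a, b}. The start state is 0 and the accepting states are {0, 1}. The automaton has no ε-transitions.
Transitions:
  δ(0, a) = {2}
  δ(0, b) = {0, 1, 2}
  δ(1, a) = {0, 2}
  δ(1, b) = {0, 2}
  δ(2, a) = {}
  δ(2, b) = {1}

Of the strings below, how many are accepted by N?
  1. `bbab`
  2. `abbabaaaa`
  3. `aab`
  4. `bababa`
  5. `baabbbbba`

3

`bbab`: accepted
`abbabaaaa`: rejected
`aab`: rejected
`bababa`: accepted
`baabbbbba`: accepted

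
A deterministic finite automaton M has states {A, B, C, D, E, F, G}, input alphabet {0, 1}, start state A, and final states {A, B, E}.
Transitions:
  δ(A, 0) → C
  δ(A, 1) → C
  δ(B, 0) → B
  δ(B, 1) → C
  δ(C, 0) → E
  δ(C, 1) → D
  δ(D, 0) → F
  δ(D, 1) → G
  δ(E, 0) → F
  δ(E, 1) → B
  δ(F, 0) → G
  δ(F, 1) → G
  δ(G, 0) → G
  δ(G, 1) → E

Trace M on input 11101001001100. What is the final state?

A --1--> C
C --1--> D
D --1--> G
G --0--> G
G --1--> E
E --0--> F
F --0--> G
G --1--> E
E --0--> F
F --0--> G
G --1--> E
E --1--> B
B --0--> B
B --0--> B

B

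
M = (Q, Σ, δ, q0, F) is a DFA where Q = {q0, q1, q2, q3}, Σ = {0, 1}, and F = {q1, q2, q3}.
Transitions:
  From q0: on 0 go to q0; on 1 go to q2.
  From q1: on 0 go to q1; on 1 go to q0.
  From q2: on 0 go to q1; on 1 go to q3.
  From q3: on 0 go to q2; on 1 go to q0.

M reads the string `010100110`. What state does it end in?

q2

q0 --0--> q0
q0 --1--> q2
q2 --0--> q1
q1 --1--> q0
q0 --0--> q0
q0 --0--> q0
q0 --1--> q2
q2 --1--> q3
q3 --0--> q2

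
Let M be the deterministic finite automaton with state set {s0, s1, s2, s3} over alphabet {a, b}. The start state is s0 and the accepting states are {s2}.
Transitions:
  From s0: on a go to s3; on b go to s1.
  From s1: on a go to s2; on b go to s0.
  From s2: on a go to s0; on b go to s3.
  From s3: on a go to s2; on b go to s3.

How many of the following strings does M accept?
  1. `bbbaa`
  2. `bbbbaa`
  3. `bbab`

`bbbaa`: rejected
`bbbbaa`: accepted
`bbab`: rejected

1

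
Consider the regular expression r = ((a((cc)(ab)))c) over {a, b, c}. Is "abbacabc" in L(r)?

no

No split of abbacabc into u·v has (a((cc)(ab))) matching u and c matching v.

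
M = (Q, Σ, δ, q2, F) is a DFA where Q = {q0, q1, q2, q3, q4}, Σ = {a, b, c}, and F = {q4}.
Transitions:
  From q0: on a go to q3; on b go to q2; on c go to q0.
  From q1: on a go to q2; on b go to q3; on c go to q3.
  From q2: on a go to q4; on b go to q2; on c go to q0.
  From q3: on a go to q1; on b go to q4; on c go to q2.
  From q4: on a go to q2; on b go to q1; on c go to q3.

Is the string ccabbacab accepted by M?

accepted

q2 --c--> q0
q0 --c--> q0
q0 --a--> q3
q3 --b--> q4
q4 --b--> q1
q1 --a--> q2
q2 --c--> q0
q0 --a--> q3
q3 --b--> q4
End in state q4, which is an accepting state.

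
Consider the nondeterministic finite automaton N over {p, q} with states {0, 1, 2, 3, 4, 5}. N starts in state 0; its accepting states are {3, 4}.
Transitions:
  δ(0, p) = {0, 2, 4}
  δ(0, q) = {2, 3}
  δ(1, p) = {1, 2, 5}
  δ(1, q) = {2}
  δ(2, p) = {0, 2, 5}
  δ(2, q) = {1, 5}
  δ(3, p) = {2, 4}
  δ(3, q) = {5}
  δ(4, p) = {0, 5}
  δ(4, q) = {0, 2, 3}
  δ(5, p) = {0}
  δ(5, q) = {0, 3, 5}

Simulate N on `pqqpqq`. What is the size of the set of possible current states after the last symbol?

Start: {0}
read p: {0, 2, 4}
read q: {0, 1, 2, 3, 5}
read q: {0, 1, 2, 3, 5}
read p: {0, 1, 2, 4, 5}
read q: {0, 1, 2, 3, 5}
read q: {0, 1, 2, 3, 5}
Final reachable set {0, 1, 2, 3, 5} has 5 states.

5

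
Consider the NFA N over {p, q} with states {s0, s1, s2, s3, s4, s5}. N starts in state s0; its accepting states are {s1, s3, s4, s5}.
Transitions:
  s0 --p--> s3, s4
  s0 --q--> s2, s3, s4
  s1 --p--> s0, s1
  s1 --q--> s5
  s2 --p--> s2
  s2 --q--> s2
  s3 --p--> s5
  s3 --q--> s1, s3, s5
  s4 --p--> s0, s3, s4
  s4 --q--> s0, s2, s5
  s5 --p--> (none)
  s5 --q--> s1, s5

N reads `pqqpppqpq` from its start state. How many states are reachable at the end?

Start: {s0}
read p: {s3, s4}
read q: {s0, s1, s2, s3, s5}
read q: {s1, s2, s3, s4, s5}
read p: {s0, s1, s2, s3, s4, s5}
read p: {s0, s1, s2, s3, s4, s5}
read p: {s0, s1, s2, s3, s4, s5}
read q: {s0, s1, s2, s3, s4, s5}
read p: {s0, s1, s2, s3, s4, s5}
read q: {s0, s1, s2, s3, s4, s5}
Final reachable set {s0, s1, s2, s3, s4, s5} has 6 states.

6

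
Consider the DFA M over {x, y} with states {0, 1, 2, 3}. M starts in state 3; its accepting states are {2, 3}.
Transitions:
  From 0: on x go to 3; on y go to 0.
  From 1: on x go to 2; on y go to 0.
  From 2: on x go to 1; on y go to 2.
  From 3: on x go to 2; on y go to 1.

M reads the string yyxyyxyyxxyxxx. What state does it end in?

3 --y--> 1
1 --y--> 0
0 --x--> 3
3 --y--> 1
1 --y--> 0
0 --x--> 3
3 --y--> 1
1 --y--> 0
0 --x--> 3
3 --x--> 2
2 --y--> 2
2 --x--> 1
1 --x--> 2
2 --x--> 1

1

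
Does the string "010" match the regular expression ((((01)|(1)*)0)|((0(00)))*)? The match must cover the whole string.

The left alternative (((01)|(1)*)0) matches 010.

yes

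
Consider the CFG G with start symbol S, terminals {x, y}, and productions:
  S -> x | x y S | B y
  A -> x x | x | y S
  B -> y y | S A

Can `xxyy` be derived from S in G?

no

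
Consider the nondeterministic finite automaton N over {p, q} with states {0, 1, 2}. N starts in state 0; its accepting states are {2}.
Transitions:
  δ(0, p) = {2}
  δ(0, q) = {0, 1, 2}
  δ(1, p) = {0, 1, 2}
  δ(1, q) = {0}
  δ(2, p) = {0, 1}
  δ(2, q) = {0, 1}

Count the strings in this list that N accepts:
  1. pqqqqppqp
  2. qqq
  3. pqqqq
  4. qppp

4

pqqqqppqp: accepted
qqq: accepted
pqqqq: accepted
qppp: accepted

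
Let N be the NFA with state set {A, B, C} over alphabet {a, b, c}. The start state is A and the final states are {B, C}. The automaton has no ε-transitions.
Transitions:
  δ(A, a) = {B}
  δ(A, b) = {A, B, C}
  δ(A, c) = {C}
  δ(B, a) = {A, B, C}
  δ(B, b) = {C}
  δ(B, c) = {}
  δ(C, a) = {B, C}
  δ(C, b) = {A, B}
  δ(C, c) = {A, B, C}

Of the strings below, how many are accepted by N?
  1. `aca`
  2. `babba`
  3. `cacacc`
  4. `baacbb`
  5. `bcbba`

`aca`: rejected
`babba`: accepted
`cacacc`: accepted
`baacbb`: accepted
`bcbba`: accepted

4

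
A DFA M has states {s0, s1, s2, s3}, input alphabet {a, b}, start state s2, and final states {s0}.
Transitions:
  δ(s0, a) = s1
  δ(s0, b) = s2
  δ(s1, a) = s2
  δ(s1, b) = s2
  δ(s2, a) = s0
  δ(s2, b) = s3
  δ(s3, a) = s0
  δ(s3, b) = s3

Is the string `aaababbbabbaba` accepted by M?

accepted

s2 --a--> s0
s0 --a--> s1
s1 --a--> s2
s2 --b--> s3
s3 --a--> s0
s0 --b--> s2
s2 --b--> s3
s3 --b--> s3
s3 --a--> s0
s0 --b--> s2
s2 --b--> s3
s3 --a--> s0
s0 --b--> s2
s2 --a--> s0
End in state s0, which is an accepting state.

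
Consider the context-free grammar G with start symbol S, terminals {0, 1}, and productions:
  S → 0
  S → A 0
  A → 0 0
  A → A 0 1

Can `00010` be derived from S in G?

S ⇒ A0 ⇒ A010 ⇒ 00010

yes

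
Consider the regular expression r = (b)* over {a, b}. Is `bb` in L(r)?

Split into 2 pieces b · b; each matches b.

yes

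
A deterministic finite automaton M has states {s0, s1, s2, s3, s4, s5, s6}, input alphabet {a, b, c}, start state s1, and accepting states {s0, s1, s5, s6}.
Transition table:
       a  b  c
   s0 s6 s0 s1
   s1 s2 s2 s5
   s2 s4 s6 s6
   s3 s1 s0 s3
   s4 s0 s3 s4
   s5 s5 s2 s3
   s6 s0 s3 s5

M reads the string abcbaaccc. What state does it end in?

s3

s1 --a--> s2
s2 --b--> s6
s6 --c--> s5
s5 --b--> s2
s2 --a--> s4
s4 --a--> s0
s0 --c--> s1
s1 --c--> s5
s5 --c--> s3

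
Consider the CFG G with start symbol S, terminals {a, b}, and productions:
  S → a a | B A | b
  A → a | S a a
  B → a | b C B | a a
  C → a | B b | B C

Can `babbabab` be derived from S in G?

no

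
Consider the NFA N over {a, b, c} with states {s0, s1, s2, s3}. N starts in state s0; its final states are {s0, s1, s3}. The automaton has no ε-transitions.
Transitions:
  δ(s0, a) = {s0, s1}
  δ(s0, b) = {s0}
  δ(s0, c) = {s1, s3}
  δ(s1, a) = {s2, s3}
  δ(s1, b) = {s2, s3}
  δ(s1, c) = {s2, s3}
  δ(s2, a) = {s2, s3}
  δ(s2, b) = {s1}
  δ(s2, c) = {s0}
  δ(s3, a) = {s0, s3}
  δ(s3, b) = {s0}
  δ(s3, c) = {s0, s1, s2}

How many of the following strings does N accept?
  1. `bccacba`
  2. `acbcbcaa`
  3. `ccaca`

`bccacba`: accepted
`acbcbcaa`: accepted
`ccaca`: accepted

3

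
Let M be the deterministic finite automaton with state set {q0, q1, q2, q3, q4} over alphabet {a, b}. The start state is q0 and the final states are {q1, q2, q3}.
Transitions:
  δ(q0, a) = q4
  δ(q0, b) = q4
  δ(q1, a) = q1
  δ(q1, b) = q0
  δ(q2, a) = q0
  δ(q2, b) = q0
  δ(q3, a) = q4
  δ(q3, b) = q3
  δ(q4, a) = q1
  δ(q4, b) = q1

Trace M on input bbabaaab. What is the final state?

q0

q0 --b--> q4
q4 --b--> q1
q1 --a--> q1
q1 --b--> q0
q0 --a--> q4
q4 --a--> q1
q1 --a--> q1
q1 --b--> q0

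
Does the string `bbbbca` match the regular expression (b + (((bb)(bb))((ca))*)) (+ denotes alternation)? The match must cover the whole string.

yes

The right alternative (((bb)(bb))((ca))*) matches bbbbca.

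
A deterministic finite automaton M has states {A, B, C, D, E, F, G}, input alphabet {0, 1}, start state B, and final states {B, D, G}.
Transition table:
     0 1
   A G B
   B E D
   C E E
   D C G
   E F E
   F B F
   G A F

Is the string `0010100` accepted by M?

B --0--> E
E --0--> F
F --1--> F
F --0--> B
B --1--> D
D --0--> C
C --0--> E
End in state E, which is not an accepting state.

rejected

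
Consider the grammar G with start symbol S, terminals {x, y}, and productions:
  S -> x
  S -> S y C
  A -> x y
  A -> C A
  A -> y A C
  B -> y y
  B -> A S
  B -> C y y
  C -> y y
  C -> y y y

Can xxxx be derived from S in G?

no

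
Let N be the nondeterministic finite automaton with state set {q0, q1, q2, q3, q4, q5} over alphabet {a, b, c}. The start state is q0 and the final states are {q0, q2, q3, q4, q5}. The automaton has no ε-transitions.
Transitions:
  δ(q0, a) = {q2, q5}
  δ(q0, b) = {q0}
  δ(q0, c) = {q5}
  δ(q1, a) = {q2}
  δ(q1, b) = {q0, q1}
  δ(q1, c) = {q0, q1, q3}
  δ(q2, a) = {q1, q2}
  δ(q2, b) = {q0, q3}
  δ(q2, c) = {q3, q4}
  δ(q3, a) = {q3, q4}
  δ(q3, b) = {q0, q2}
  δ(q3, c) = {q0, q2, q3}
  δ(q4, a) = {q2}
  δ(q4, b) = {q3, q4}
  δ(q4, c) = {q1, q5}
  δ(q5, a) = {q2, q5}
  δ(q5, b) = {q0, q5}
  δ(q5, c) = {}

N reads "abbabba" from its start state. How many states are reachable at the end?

3

Start: {q0}
read a: {q2, q5}
read b: {q0, q3, q5}
read b: {q0, q2, q5}
read a: {q1, q2, q5}
read b: {q0, q1, q3, q5}
read b: {q0, q1, q2, q5}
read a: {q1, q2, q5}
Final reachable set {q1, q2, q5} has 3 states.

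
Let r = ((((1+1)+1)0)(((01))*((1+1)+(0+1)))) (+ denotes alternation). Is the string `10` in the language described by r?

no

No split of 10 into u·v has (((1+1)+1)0) matching u and (((01))*((1+1)+(0+1))) matching v.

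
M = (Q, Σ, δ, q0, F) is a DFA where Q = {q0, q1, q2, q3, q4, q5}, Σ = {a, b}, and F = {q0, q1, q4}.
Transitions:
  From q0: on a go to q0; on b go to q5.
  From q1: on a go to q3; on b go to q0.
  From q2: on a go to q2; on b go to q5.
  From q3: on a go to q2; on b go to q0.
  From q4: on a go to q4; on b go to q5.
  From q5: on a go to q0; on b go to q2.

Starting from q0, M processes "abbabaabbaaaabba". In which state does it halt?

q0 --a--> q0
q0 --b--> q5
q5 --b--> q2
q2 --a--> q2
q2 --b--> q5
q5 --a--> q0
q0 --a--> q0
q0 --b--> q5
q5 --b--> q2
q2 --a--> q2
q2 --a--> q2
q2 --a--> q2
q2 --a--> q2
q2 --b--> q5
q5 --b--> q2
q2 --a--> q2

q2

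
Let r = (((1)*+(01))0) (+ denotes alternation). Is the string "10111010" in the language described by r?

no

No split of 10111010 into u·v has ((1)*+(01)) matching u and 0 matching v.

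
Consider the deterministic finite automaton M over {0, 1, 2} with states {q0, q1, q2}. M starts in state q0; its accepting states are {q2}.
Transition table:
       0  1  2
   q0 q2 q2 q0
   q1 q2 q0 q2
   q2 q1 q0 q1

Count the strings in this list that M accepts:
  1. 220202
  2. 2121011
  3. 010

2

220202: rejected
2121011: accepted
010: accepted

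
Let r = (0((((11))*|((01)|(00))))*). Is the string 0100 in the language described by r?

No split of 0100 into u·v has 0 matching u and ((((11))*|((01)|(00))))* matching v.

no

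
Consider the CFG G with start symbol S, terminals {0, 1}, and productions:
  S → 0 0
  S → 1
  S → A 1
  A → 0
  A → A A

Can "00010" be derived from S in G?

no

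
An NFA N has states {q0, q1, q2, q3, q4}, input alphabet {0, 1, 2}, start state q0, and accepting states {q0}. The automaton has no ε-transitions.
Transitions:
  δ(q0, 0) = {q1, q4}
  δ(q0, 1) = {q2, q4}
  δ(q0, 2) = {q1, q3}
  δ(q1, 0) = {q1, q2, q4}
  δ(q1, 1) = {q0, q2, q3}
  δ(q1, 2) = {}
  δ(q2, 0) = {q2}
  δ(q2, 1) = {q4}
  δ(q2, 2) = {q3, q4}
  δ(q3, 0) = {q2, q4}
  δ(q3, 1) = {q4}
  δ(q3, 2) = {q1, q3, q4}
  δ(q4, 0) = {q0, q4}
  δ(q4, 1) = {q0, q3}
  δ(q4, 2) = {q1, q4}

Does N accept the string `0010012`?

rejected

Start: {q0}
read 0: {q1, q4}
read 0: {q0, q1, q2, q4}
read 1: {q0, q2, q3, q4}
read 0: {q0, q1, q2, q4}
read 0: {q0, q1, q2, q4}
read 1: {q0, q2, q3, q4}
read 2: {q1, q3, q4}
Reachable ∩ accepting = {} — empty.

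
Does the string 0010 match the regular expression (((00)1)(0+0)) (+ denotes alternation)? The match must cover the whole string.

Split as 001·0: ((00)1) matches 001 and (0+0) matches 0.

yes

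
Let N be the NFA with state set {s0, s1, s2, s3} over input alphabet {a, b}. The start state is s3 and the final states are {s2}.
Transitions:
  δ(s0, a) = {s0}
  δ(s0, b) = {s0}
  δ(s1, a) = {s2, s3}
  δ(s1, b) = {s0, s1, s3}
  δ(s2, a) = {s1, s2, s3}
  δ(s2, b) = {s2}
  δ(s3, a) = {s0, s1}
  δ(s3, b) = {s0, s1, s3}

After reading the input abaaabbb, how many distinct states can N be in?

4

Start: {s3}
read a: {s0, s1}
read b: {s0, s1, s3}
read a: {s0, s1, s2, s3}
read a: {s0, s1, s2, s3}
read a: {s0, s1, s2, s3}
read b: {s0, s1, s2, s3}
read b: {s0, s1, s2, s3}
read b: {s0, s1, s2, s3}
Final reachable set {s0, s1, s2, s3} has 4 states.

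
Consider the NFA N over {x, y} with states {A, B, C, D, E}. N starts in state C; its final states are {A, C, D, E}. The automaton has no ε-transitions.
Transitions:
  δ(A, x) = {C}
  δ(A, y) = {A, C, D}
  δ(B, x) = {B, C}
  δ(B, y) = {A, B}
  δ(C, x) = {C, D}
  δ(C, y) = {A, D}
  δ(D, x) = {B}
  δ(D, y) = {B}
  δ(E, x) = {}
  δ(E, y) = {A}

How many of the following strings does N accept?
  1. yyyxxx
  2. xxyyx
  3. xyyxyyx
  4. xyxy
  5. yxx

5

yyyxxx: accepted
xxyyx: accepted
xyyxyyx: accepted
xyxy: accepted
yxx: accepted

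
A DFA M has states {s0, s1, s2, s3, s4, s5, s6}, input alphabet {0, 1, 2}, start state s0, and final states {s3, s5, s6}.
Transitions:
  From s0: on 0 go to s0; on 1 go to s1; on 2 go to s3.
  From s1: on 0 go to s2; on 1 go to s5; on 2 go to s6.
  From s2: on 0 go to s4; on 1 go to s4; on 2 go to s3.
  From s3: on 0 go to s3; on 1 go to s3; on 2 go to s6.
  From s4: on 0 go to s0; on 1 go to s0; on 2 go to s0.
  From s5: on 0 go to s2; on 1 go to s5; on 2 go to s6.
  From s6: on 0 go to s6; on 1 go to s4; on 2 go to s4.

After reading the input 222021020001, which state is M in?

s4

s0 --2--> s3
s3 --2--> s6
s6 --2--> s4
s4 --0--> s0
s0 --2--> s3
s3 --1--> s3
s3 --0--> s3
s3 --2--> s6
s6 --0--> s6
s6 --0--> s6
s6 --0--> s6
s6 --1--> s4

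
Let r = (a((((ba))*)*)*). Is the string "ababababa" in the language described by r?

yes

Split as a·babababa: a matches a and ((((ba))*)*)* matches babababa.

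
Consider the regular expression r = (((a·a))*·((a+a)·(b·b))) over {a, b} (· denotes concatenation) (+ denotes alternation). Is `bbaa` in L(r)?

No split of bbaa into u·v has ((a·a))* matching u and ((a+a)·(b·b)) matching v.

no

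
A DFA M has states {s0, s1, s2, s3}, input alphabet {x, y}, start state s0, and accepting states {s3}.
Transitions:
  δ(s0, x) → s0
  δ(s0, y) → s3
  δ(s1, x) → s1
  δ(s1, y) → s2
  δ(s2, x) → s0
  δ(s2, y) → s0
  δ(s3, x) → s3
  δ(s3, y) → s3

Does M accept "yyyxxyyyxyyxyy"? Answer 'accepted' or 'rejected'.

s0 --y--> s3
s3 --y--> s3
s3 --y--> s3
s3 --x--> s3
s3 --x--> s3
s3 --y--> s3
s3 --y--> s3
s3 --y--> s3
s3 --x--> s3
s3 --y--> s3
s3 --y--> s3
s3 --x--> s3
s3 --y--> s3
s3 --y--> s3
End in state s3, which is an accepting state.

accepted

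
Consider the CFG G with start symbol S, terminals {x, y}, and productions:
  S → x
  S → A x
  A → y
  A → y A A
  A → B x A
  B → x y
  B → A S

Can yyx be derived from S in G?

no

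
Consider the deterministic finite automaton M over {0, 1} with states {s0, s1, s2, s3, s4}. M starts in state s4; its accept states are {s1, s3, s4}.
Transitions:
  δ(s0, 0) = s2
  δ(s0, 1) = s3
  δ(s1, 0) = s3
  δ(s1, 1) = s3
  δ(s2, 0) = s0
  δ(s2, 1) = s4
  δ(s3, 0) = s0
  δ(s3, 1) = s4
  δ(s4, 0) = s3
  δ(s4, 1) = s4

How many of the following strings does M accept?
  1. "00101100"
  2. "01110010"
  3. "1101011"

"00101100": rejected
"01110010": rejected
"1101011": accepted

1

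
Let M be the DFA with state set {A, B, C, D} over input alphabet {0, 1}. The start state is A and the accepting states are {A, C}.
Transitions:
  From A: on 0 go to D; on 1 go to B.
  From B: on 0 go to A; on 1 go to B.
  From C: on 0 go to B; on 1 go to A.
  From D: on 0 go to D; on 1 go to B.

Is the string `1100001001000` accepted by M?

A --1--> B
B --1--> B
B --0--> A
A --0--> D
D --0--> D
D --0--> D
D --1--> B
B --0--> A
A --0--> D
D --1--> B
B --0--> A
A --0--> D
D --0--> D
End in state D, which is not an accepting state.

rejected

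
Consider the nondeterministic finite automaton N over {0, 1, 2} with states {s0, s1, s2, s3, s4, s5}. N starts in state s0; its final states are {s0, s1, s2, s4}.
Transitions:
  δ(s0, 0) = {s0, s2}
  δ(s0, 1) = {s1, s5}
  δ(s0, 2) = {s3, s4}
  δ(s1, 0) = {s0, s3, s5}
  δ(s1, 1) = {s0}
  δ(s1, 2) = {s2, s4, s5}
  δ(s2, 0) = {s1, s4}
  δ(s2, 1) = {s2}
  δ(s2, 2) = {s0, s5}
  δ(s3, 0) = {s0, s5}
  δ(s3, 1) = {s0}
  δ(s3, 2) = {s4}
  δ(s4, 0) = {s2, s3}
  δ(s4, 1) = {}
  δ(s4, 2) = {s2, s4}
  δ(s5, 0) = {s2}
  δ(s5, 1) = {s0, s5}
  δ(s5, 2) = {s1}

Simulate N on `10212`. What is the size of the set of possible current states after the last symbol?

5

Start: {s0}
read 1: {s1, s5}
read 0: {s0, s2, s3, s5}
read 2: {s0, s1, s3, s4, s5}
read 1: {s0, s1, s5}
read 2: {s1, s2, s3, s4, s5}
Final reachable set {s1, s2, s3, s4, s5} has 5 states.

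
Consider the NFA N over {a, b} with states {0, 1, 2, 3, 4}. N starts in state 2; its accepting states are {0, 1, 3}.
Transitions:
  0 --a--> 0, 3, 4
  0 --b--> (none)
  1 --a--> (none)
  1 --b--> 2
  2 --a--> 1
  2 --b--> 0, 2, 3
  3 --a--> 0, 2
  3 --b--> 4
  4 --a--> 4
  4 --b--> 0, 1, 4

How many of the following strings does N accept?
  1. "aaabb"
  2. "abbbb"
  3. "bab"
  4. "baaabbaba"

3

"aaabb": rejected
"abbbb": accepted
"bab": accepted
"baaabbaba": accepted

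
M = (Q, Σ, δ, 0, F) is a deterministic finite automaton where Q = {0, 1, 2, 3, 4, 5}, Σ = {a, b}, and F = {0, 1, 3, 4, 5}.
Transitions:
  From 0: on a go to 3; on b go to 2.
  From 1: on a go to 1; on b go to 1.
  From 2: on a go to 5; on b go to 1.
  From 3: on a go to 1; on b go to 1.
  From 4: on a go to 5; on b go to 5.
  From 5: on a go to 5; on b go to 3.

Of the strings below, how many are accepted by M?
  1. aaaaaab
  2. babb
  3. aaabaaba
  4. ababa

aaaaaab: accepted
babb: accepted
aaabaaba: accepted
ababa: accepted

4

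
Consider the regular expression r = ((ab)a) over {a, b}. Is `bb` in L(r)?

No split of bb into u·v has (ab) matching u and a matching v.

no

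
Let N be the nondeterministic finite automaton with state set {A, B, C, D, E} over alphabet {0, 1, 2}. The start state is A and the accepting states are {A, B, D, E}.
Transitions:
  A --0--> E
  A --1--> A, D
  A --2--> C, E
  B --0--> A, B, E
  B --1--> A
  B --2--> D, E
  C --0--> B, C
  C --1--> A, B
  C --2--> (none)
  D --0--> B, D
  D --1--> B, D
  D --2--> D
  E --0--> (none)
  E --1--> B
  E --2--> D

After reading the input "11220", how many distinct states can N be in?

2

Start: {A}
read 1: {A, D}
read 1: {A, B, D}
read 2: {C, D, E}
read 2: {D}
read 0: {B, D}
Final reachable set {B, D} has 2 states.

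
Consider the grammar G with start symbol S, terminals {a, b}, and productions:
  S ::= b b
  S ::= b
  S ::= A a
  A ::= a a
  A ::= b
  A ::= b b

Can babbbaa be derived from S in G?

no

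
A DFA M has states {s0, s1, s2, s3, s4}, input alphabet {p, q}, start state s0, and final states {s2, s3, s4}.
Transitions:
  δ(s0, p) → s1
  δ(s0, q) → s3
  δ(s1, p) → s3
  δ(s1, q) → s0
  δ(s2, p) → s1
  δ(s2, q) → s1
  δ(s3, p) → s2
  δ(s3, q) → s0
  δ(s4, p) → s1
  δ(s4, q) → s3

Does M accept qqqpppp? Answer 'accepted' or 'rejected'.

s0 --q--> s3
s3 --q--> s0
s0 --q--> s3
s3 --p--> s2
s2 --p--> s1
s1 --p--> s3
s3 --p--> s2
End in state s2, which is an accepting state.

accepted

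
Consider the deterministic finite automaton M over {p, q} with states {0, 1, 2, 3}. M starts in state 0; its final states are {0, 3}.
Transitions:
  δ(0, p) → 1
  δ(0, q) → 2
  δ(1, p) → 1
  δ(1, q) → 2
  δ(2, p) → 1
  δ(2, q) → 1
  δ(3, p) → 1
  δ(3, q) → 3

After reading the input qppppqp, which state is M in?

1

0 --q--> 2
2 --p--> 1
1 --p--> 1
1 --p--> 1
1 --p--> 1
1 --q--> 2
2 --p--> 1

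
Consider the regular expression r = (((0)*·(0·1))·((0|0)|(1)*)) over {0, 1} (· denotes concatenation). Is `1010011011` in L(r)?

no

No split of 1010011011 into u·v has ((0)*·(0·1)) matching u and ((0|0)|(1)*) matching v.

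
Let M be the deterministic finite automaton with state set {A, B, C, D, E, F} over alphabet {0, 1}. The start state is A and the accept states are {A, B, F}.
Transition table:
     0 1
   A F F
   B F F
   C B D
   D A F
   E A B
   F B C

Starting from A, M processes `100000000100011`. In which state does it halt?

A --1--> F
F --0--> B
B --0--> F
F --0--> B
B --0--> F
F --0--> B
B --0--> F
F --0--> B
B --0--> F
F --1--> C
C --0--> B
B --0--> F
F --0--> B
B --1--> F
F --1--> C

C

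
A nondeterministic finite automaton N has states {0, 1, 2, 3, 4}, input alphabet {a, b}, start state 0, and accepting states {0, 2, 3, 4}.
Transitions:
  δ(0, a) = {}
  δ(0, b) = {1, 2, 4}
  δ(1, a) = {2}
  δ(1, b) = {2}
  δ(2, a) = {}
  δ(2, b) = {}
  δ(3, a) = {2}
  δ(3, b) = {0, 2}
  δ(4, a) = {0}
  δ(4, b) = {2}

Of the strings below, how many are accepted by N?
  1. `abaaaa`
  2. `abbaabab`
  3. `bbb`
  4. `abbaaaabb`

`abaaaa`: rejected
`abbaabab`: rejected
`bbb`: rejected
`abbaaaabb`: rejected

0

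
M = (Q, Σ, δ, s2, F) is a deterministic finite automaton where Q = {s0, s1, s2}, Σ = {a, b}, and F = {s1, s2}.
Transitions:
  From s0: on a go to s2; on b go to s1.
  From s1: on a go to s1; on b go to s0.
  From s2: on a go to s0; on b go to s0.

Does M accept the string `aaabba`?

s2 --a--> s0
s0 --a--> s2
s2 --a--> s0
s0 --b--> s1
s1 --b--> s0
s0 --a--> s2
End in state s2, which is an accepting state.

accepted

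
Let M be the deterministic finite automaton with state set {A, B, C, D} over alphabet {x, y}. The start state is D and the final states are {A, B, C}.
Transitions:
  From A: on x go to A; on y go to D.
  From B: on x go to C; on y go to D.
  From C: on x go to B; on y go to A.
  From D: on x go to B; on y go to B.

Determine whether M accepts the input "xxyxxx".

D --x--> B
B --x--> C
C --y--> A
A --x--> A
A --x--> A
A --x--> A
End in state A, which is an accepting state.

accepted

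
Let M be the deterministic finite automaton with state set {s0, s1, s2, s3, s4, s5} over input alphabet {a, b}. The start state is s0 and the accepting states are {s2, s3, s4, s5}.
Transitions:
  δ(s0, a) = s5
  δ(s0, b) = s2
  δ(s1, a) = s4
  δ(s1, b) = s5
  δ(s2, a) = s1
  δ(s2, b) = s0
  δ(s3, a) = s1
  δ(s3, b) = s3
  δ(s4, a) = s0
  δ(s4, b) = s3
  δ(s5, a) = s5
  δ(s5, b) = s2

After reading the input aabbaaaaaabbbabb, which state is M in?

s0 --a--> s5
s5 --a--> s5
s5 --b--> s2
s2 --b--> s0
s0 --a--> s5
s5 --a--> s5
s5 --a--> s5
s5 --a--> s5
s5 --a--> s5
s5 --a--> s5
s5 --b--> s2
s2 --b--> s0
s0 --b--> s2
s2 --a--> s1
s1 --b--> s5
s5 --b--> s2

s2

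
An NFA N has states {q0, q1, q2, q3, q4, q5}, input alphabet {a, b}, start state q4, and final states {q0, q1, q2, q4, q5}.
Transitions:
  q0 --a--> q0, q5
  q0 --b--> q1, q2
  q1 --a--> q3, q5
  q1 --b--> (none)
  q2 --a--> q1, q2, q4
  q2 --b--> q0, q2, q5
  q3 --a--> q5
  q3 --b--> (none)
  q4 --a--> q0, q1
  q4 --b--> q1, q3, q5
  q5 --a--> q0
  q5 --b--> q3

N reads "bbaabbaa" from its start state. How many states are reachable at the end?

Start: {q4}
read b: {q1, q3, q5}
read b: {q3}
read a: {q5}
read a: {q0}
read b: {q1, q2}
read b: {q0, q2, q5}
read a: {q0, q1, q2, q4, q5}
read a: {q0, q1, q2, q3, q4, q5}
Final reachable set {q0, q1, q2, q3, q4, q5} has 6 states.

6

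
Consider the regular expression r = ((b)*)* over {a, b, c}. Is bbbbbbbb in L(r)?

yes

Split into 8 pieces b · b · b · b · b · b · b · b; each matches (b)*.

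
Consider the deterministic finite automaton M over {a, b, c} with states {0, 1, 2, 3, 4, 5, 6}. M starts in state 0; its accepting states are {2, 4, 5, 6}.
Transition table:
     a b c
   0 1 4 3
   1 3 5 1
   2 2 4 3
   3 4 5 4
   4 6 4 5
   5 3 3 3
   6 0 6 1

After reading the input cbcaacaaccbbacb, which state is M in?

0 --c--> 3
3 --b--> 5
5 --c--> 3
3 --a--> 4
4 --a--> 6
6 --c--> 1
1 --a--> 3
3 --a--> 4
4 --c--> 5
5 --c--> 3
3 --b--> 5
5 --b--> 3
3 --a--> 4
4 --c--> 5
5 --b--> 3

3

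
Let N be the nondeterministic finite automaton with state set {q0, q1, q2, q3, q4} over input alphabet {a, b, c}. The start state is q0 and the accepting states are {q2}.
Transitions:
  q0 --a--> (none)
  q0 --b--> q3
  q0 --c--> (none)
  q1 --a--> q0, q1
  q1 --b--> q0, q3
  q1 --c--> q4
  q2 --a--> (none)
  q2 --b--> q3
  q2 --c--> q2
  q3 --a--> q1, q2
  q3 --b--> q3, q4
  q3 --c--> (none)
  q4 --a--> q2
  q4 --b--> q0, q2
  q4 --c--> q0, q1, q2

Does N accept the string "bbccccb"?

accepted

Start: {q0}
read b: {q3}
read b: {q3, q4}
read c: {q0, q1, q2}
read c: {q2, q4}
read c: {q0, q1, q2}
read c: {q2, q4}
read b: {q0, q2, q3}
Reachable ∩ accepting = {q2} — nonempty.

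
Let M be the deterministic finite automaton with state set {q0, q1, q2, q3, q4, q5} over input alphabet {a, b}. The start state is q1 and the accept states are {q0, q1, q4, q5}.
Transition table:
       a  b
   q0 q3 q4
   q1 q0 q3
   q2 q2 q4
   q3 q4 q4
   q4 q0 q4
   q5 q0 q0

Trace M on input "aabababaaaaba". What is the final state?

q1 --a--> q0
q0 --a--> q3
q3 --b--> q4
q4 --a--> q0
q0 --b--> q4
q4 --a--> q0
q0 --b--> q4
q4 --a--> q0
q0 --a--> q3
q3 --a--> q4
q4 --a--> q0
q0 --b--> q4
q4 --a--> q0

q0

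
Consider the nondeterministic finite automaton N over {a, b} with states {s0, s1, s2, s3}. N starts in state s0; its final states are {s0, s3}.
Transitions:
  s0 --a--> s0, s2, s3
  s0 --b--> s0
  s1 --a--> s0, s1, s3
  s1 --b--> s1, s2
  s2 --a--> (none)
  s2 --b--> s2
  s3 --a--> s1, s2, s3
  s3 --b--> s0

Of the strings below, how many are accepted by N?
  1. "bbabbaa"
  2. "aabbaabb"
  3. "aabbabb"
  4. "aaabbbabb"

"bbabbaa": accepted
"aabbaabb": accepted
"aabbabb": accepted
"aaabbbabb": accepted

4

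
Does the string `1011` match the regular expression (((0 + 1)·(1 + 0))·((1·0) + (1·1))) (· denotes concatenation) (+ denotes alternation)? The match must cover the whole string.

yes

Split as 10·11: ((0+1)·(1+0)) matches 10 and ((1·0)+(1·1)) matches 11.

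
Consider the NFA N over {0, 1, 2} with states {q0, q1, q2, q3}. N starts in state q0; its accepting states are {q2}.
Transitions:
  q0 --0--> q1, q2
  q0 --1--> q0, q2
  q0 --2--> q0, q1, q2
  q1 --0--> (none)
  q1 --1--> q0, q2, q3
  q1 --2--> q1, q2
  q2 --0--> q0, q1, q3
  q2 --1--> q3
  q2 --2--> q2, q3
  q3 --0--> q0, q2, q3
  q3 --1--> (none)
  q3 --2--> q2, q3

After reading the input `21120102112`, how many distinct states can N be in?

4

Start: {q0}
read 2: {q0, q1, q2}
read 1: {q0, q2, q3}
read 1: {q0, q2, q3}
read 2: {q0, q1, q2, q3}
read 0: {q0, q1, q2, q3}
read 1: {q0, q2, q3}
read 0: {q0, q1, q2, q3}
read 2: {q0, q1, q2, q3}
read 1: {q0, q2, q3}
read 1: {q0, q2, q3}
read 2: {q0, q1, q2, q3}
Final reachable set {q0, q1, q2, q3} has 4 states.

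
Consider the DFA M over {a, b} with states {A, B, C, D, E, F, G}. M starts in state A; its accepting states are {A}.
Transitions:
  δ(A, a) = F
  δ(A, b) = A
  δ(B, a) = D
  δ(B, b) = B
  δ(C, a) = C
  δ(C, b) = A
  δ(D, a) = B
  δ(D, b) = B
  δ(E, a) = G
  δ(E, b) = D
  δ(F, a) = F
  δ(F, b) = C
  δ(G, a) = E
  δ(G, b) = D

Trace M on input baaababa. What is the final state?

A --b--> A
A --a--> F
F --a--> F
F --a--> F
F --b--> C
C --a--> C
C --b--> A
A --a--> F

F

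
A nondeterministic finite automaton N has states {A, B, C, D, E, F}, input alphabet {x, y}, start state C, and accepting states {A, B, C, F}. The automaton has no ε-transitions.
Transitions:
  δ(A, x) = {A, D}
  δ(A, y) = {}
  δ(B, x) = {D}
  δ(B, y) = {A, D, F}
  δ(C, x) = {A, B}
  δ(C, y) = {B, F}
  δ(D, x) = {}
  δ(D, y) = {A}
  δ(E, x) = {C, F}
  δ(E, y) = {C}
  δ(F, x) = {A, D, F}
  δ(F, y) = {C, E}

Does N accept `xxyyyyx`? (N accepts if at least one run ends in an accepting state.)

Start: {C}
read x: {A, B}
read x: {A, D}
read y: {A}
read y: {}
The reachable set is empty and stays empty for the remaining 3 symbols.
Reachable ∩ accepting = {} — empty.

rejected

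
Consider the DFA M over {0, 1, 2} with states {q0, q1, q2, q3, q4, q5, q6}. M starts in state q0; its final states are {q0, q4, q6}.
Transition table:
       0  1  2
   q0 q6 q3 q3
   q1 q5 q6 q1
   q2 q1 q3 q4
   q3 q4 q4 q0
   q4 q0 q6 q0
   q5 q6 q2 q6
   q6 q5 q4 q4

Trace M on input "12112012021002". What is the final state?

q4

q0 --1--> q3
q3 --2--> q0
q0 --1--> q3
q3 --1--> q4
q4 --2--> q0
q0 --0--> q6
q6 --1--> q4
q4 --2--> q0
q0 --0--> q6
q6 --2--> q4
q4 --1--> q6
q6 --0--> q5
q5 --0--> q6
q6 --2--> q4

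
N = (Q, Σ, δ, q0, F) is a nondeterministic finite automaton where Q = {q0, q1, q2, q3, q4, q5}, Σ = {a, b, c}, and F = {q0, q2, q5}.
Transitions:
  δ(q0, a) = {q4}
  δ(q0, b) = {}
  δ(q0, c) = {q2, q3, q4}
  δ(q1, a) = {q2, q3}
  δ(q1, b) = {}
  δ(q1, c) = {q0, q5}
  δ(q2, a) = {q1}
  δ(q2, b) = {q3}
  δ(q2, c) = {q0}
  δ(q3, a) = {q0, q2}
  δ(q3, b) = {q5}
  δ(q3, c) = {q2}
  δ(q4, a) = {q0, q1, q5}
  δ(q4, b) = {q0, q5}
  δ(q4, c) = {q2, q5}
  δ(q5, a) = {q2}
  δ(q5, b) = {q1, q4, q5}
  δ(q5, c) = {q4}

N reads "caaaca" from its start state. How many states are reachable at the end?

Start: {q0}
read c: {q2, q3, q4}
read a: {q0, q1, q2, q5}
read a: {q1, q2, q3, q4}
read a: {q0, q1, q2, q3, q5}
read c: {q0, q2, q3, q4, q5}
read a: {q0, q1, q2, q4, q5}
Final reachable set {q0, q1, q2, q4, q5} has 5 states.

5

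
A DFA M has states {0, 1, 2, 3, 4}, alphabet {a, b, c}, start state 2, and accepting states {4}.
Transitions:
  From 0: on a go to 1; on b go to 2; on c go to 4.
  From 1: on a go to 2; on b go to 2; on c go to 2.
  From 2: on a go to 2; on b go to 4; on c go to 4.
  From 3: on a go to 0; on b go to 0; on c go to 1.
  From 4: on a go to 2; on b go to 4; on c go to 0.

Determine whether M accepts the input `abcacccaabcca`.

2 --a--> 2
2 --b--> 4
4 --c--> 0
0 --a--> 1
1 --c--> 2
2 --c--> 4
4 --c--> 0
0 --a--> 1
1 --a--> 2
2 --b--> 4
4 --c--> 0
0 --c--> 4
4 --a--> 2
End in state 2, which is not an accepting state.

rejected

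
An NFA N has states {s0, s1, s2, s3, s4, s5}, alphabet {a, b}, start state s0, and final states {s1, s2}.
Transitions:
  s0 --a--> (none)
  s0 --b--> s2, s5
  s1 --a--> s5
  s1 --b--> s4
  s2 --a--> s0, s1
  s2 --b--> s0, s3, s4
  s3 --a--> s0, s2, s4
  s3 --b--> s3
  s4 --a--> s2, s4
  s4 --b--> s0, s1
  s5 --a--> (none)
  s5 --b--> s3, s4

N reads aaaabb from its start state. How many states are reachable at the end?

0

Start: {s0}
read a: {}
The reachable set is empty and stays empty for the remaining 5 symbols.
Final reachable set {} has 0 states.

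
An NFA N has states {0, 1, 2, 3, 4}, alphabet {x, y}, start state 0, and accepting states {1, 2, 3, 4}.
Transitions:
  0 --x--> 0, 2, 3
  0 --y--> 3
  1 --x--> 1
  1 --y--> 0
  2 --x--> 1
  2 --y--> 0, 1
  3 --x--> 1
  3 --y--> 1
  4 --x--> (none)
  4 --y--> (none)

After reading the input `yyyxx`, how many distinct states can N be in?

Start: {0}
read y: {3}
read y: {1}
read y: {0}
read x: {0, 2, 3}
read x: {0, 1, 2, 3}
Final reachable set {0, 1, 2, 3} has 4 states.

4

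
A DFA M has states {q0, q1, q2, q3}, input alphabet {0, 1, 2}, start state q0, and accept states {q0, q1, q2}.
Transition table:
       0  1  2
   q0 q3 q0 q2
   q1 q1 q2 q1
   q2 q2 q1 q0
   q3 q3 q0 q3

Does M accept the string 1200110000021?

accepted

q0 --1--> q0
q0 --2--> q2
q2 --0--> q2
q2 --0--> q2
q2 --1--> q1
q1 --1--> q2
q2 --0--> q2
q2 --0--> q2
q2 --0--> q2
q2 --0--> q2
q2 --0--> q2
q2 --2--> q0
q0 --1--> q0
End in state q0, which is an accepting state.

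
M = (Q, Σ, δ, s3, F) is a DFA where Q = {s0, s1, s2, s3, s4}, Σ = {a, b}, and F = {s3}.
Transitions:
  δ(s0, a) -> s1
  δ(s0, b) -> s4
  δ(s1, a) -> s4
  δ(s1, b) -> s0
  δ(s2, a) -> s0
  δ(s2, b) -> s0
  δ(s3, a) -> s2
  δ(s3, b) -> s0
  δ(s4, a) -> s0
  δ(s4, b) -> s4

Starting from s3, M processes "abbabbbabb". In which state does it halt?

s4

s3 --a--> s2
s2 --b--> s0
s0 --b--> s4
s4 --a--> s0
s0 --b--> s4
s4 --b--> s4
s4 --b--> s4
s4 --a--> s0
s0 --b--> s4
s4 --b--> s4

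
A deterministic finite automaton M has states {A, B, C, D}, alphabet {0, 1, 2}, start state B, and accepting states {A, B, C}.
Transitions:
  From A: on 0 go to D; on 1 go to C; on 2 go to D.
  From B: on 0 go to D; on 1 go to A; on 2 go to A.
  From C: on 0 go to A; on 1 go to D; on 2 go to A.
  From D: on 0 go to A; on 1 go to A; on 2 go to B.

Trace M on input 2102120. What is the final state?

B --2--> A
A --1--> C
C --0--> A
A --2--> D
D --1--> A
A --2--> D
D --0--> A

A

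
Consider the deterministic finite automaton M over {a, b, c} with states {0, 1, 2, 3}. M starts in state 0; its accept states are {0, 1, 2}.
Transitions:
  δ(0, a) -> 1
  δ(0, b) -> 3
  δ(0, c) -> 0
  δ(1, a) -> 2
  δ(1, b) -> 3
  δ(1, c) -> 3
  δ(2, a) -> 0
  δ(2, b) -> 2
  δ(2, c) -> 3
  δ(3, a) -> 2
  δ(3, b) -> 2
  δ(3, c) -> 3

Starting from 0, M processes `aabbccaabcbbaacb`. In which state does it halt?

2

0 --a--> 1
1 --a--> 2
2 --b--> 2
2 --b--> 2
2 --c--> 3
3 --c--> 3
3 --a--> 2
2 --a--> 0
0 --b--> 3
3 --c--> 3
3 --b--> 2
2 --b--> 2
2 --a--> 0
0 --a--> 1
1 --c--> 3
3 --b--> 2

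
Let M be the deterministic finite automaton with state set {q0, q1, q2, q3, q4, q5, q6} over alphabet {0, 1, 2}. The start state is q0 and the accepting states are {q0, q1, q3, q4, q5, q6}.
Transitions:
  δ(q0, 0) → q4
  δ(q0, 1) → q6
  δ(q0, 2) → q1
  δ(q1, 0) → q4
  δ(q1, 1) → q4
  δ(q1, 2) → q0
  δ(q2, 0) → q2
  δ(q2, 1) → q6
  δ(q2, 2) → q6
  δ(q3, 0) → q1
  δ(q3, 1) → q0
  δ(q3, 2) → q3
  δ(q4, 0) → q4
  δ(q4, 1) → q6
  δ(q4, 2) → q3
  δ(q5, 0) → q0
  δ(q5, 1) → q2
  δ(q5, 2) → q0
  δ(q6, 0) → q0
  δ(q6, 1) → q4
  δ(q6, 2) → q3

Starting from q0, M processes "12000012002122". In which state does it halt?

q0

q0 --1--> q6
q6 --2--> q3
q3 --0--> q1
q1 --0--> q4
q4 --0--> q4
q4 --0--> q4
q4 --1--> q6
q6 --2--> q3
q3 --0--> q1
q1 --0--> q4
q4 --2--> q3
q3 --1--> q0
q0 --2--> q1
q1 --2--> q0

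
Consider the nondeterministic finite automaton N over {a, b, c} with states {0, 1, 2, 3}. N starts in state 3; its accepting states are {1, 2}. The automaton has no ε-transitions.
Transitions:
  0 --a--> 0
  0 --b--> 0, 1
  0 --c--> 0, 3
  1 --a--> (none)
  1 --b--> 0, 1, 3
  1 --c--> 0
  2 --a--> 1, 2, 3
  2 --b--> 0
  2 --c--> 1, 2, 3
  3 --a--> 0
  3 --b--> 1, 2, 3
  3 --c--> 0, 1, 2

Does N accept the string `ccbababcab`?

Start: {3}
read c: {0, 1, 2}
read c: {0, 1, 2, 3}
read b: {0, 1, 2, 3}
read a: {0, 1, 2, 3}
read b: {0, 1, 2, 3}
read a: {0, 1, 2, 3}
read b: {0, 1, 2, 3}
read c: {0, 1, 2, 3}
read a: {0, 1, 2, 3}
read b: {0, 1, 2, 3}
Reachable ∩ accepting = {1, 2} — nonempty.

accepted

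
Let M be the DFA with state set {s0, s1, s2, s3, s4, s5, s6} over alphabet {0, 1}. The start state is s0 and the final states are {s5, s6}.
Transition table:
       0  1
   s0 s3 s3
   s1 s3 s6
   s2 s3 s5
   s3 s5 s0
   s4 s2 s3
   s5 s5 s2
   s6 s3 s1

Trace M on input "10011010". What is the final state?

s0 --1--> s3
s3 --0--> s5
s5 --0--> s5
s5 --1--> s2
s2 --1--> s5
s5 --0--> s5
s5 --1--> s2
s2 --0--> s3

s3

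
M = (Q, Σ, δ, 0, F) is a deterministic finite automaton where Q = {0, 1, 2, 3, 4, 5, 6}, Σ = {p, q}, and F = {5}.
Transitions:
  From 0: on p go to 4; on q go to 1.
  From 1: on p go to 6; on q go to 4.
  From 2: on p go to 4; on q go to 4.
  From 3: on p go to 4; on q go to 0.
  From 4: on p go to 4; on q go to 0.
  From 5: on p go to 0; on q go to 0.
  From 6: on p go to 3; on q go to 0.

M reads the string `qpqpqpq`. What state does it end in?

0 --q--> 1
1 --p--> 6
6 --q--> 0
0 --p--> 4
4 --q--> 0
0 --p--> 4
4 --q--> 0

0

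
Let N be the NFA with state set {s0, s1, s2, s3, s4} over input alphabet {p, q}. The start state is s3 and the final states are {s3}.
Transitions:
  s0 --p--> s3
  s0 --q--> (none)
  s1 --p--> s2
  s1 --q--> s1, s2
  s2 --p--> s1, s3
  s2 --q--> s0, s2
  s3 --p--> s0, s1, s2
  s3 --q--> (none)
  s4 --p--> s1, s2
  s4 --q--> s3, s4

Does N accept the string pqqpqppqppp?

accepted

Start: {s3}
read p: {s0, s1, s2}
read q: {s0, s1, s2}
read q: {s0, s1, s2}
read p: {s1, s2, s3}
read q: {s0, s1, s2}
read p: {s1, s2, s3}
read p: {s0, s1, s2, s3}
read q: {s0, s1, s2}
read p: {s1, s2, s3}
read p: {s0, s1, s2, s3}
read p: {s0, s1, s2, s3}
Reachable ∩ accepting = {s3} — nonempty.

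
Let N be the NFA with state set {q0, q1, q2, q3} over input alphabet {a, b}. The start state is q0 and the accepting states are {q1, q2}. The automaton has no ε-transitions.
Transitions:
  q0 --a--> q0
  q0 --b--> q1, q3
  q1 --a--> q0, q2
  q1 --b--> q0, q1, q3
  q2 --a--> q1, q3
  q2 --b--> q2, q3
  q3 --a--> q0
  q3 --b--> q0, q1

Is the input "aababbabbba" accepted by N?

accepted

Start: {q0}
read a: {q0}
read a: {q0}
read b: {q1, q3}
read a: {q0, q2}
read b: {q1, q2, q3}
read b: {q0, q1, q2, q3}
read a: {q0, q1, q2, q3}
read b: {q0, q1, q2, q3}
read b: {q0, q1, q2, q3}
read b: {q0, q1, q2, q3}
read a: {q0, q1, q2, q3}
Reachable ∩ accepting = {q1, q2} — nonempty.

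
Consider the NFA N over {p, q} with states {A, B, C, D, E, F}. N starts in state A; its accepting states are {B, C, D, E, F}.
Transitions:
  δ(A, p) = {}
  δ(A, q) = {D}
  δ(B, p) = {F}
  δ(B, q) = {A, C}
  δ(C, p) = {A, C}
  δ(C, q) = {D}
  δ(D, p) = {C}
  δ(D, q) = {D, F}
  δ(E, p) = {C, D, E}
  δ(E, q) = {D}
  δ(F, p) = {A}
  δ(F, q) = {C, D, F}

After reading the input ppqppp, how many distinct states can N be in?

Start: {A}
read p: {}
The reachable set is empty and stays empty for the remaining 5 symbols.
Final reachable set {} has 0 states.

0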